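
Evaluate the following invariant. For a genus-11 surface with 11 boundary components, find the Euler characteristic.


For a compact orientable surface with genus g and b boundary components: chi = 2 - 2g - b.
chi = 2 - 2*11 - 11 = 2 - 22 - 11 = -31

-31


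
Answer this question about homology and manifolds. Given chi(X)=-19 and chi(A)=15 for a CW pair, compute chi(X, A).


Relative Euler characteristic: chi(X, A) = chi(X) - chi(A).
= -19 - (15) = -34

-34


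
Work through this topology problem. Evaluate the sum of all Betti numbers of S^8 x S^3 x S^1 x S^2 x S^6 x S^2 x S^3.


Total Betti number is multiplicative under products.
Each S^d (d>=1) has total Betti number 2.
There are 7 sphere factors.
Total = 2^7 = 128

128


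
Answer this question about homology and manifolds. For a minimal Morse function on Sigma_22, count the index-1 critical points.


A perfect Morse function has m_k = b_k.
For Sigma_22: b_0=1, b_1=2g=44, b_2=1.
Saddles m_1 = 2g = 44

44


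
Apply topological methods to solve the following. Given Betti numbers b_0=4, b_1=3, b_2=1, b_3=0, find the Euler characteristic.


chi = sum_k (-1)^k b_k.
= (4) + (-3) + (1) + (0)
= 2

2


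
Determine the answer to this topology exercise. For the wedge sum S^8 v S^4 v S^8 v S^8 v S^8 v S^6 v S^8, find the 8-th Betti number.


For a wedge of spheres, H_k (k>0) is free on one generator per sphere of dimension k.
Spheres of dimension 8: count = 5.
b_8 = 5

5


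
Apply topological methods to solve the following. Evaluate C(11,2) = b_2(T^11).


By the Kunneth formula, b_k(T^n) = C(n,k).
b_2(T^11) = C(11,2).
C(11,2) = 11!/(2!*9!) = 55

55


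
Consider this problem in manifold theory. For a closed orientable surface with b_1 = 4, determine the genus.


For a closed orientable surface: b_1 = 2g.
4 = 2g
g = 4 / 2 = 2

2


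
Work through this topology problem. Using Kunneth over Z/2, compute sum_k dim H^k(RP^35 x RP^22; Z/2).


dim H^*(RP^n; Z/2) = n+1 (one Z/2 in each degree 0..n).
Total Betti number is multiplicative.
Total = (35+1) * (22+1) = 36 * 23 = 828

828


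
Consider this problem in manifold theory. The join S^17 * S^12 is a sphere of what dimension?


Join of spheres: S^m * S^n = S^{m+n+1}.
dim = 17 + 12 + 1 = 30

30


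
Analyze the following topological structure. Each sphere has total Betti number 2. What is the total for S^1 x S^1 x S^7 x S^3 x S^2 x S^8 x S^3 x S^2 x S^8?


Total Betti number is multiplicative under products.
Each S^d (d>=1) has total Betti number 2.
There are 9 sphere factors.
Total = 2^9 = 512

512


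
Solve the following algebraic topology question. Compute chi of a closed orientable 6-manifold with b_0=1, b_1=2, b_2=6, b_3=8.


By Poincare duality b_k = b_{6-k}, so full Betti numbers: b_0=1, b_1=2, b_2=6, b_3=8, b_4=6, b_5=2, b_6=1.
chi = sum (-1)^k b_k = 2

2


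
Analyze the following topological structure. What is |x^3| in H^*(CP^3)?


|x| = 2 in H^*(CP^n).
|x^3| = 3 * |x| = 3 * 2 = 6

6


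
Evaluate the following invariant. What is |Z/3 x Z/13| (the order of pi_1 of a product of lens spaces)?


pi_1(X x Y) = pi_1(X) x pi_1(Y).
pi_1(L(3,1)) = Z/3, pi_1(L(13,1)) = Z/13.
|Z/3 x Z/13| = 3 * 13 = 39

39


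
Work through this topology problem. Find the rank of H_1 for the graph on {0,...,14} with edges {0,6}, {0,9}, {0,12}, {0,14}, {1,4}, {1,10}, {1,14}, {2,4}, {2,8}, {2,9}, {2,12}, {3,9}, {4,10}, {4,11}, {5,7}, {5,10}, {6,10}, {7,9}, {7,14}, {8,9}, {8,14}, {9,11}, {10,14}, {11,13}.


b_1 = E - V + (number of components).
E = 24, V = 15, components = 1.
b_1 = 24 - 15 + 1 = 10

10


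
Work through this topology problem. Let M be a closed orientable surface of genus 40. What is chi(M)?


For a closed orientable surface of genus g: chi = 2 - 2g.
Here g = 40.
chi = 2 - 2*40 = 2 - 80 = -78

-78


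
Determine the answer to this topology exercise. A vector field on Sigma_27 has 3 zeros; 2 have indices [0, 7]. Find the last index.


Poincare-Hopf: sum of indices = chi(M).
chi(Sigma_27) = 2 - 2*27 = -52.
Sum of known indices = 7.
x = chi - (sum known) = -52 - (7) = -59

-59


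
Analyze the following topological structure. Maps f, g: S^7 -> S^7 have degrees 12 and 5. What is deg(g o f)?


Degree is multiplicative under composition: deg(g o f) = deg(g) * deg(f).
= 5 * 12 = 60

60


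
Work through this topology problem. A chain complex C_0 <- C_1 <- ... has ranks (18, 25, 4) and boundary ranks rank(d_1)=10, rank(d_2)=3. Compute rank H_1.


rank H_k = rank(ker d_k) - rank(im d_{k+1}).
rank(ker d_1) = rank(C_1) - rank(d_1) = 25 - 10 = 15.
rank(im d_{1+1}) = 3.
rank H_1 = 15 - 3 = 12

12


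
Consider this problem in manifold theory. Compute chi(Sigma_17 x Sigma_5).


chi(Sigma_17) = 2 - 2*17 = -32
chi(Sigma_5) = 2 - 2*5 = -8
chi(product) = (-32) * (-8) = 256

256


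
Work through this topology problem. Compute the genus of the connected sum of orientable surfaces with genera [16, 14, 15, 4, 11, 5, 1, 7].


Genus is additive under connected sum of orientable surfaces.
g = 16 + 14 + 15 + 4 + 11 + 5 + 1 + 7 = 73

73


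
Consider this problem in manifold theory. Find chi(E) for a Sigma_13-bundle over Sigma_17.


For a fiber bundle F -> E -> B (with CW structure): chi(E) = chi(B) * chi(F).
chi(Sigma_17) = -32, chi(Sigma_13) = -24.
chi(E) = (-32) * (-24) = 768

768


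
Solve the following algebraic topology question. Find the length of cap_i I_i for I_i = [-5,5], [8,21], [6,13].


Intersection = [max(a_i), min(b_i)] = [8, 5].
Since 8 > 5, the intersection is empty.
Length = 0

0


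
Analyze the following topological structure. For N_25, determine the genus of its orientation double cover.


chi(N_25) = 2 - 25 = -23.
Double cover: chi(Sigma_g) = 2 * chi(N_25) = 2*(-23) = -46.
2 - 2g = -46, so g = (2 - (-46))/2 = 48/2 = 24

24


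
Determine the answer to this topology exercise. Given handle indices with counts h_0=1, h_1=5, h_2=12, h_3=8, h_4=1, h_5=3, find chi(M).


Handles of index k contribute (-1)^k to chi (same as CW cells).
chi = (1) + (-5) + (12) + (-8) + (1) + (-3) = -2

-2


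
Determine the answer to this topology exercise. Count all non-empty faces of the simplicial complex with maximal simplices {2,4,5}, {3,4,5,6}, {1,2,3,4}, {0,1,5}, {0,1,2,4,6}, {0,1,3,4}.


Each maximal simplex on m vertices has 2^m - 1 nonempty faces.
Take the union (dedupe shared faces).
Total distinct faces = 58

58


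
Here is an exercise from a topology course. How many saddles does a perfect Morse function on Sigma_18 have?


A perfect Morse function has m_k = b_k.
For Sigma_18: b_0=1, b_1=2g=36, b_2=1.
Saddles m_1 = 2g = 36

36


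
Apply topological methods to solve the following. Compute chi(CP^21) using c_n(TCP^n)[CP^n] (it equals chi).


For any closed oriented manifold, <e(TM),[M]> = chi(M).
chi(CP^21) = 21+1 = 22

22


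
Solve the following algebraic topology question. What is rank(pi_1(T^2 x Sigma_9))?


pi_1(A x B) = pi_1(A) x pi_1(B); rank of abelianization = b_1.
b_1(T^2) = 2, b_1(Sigma_9) = 2*9 = 18.
b_1(product) = 2 + 18 = 20

20


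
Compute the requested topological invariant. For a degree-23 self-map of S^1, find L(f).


On S^1: L(f) = tr(f_0*) + (-1)^1 tr(f_1*) = 1 + (-1)^1 * deg(f).
L(f) = 1 + (-1)^1 * 23 = 1 + -23 = -22

-22


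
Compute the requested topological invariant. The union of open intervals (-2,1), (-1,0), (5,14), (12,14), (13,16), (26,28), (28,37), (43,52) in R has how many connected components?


Sort and merge overlapping open intervals.
Merged: (-2,1), (5,16), (26,28), (28,37), (43,52).
Number of components = 5

5


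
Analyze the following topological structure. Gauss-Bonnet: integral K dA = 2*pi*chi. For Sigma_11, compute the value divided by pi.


Gauss-Bonnet: integral K dA = 2*pi*chi(M).
chi(Sigma_11) = 2 - 2*11 = -20.
(integral K dA)/pi = 2*chi = 2*(-20) = -40

-40


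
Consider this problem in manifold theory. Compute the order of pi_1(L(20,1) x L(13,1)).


pi_1(X x Y) = pi_1(X) x pi_1(Y).
pi_1(L(20,1)) = Z/20, pi_1(L(13,1)) = Z/13.
|Z/20 x Z/13| = 20 * 13 = 260

260


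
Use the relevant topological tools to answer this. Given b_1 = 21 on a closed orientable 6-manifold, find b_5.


Poincare duality for closed orientable n-manifolds: b_k = b_{n-k}.
Here n = 6, so b_5 = b_1 = 21

21


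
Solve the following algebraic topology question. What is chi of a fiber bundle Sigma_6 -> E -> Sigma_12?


For a fiber bundle F -> E -> B (with CW structure): chi(E) = chi(B) * chi(F).
chi(Sigma_12) = -22, chi(Sigma_6) = -10.
chi(E) = (-22) * (-10) = 220

220


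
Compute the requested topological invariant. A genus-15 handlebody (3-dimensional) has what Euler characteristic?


A genus-g handlebody deformation retracts to a wedge of g circles.
chi(vee_g S^1) = 1 - g.
chi(H_15) = 1 - 15 = -14

-14


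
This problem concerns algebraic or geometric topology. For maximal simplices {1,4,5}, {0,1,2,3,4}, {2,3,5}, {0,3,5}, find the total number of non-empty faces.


Each maximal simplex on m vertices has 2^m - 1 nonempty faces.
Take the union (dedupe shared faces).
Total distinct faces = 40

40


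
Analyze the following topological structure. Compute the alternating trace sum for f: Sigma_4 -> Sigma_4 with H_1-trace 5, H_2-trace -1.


L(f) = tr(f_0*) - tr(f_1*) + tr(f_2*).
= 1 - (5) + (-1)
= -5

-5


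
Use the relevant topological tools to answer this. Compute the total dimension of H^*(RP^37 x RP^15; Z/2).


dim H^*(RP^n; Z/2) = n+1 (one Z/2 in each degree 0..n).
Total Betti number is multiplicative.
Total = (37+1) * (15+1) = 38 * 16 = 608

608


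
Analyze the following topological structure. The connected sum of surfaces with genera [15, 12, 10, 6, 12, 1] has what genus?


Genus is additive under connected sum of orientable surfaces.
g = 15 + 12 + 10 + 6 + 12 + 1 = 56

56


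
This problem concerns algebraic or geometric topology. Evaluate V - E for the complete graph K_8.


K_8: V = 8, E = C(8,2) = 28.
chi = V - E = 8 - 28 = -20

-20


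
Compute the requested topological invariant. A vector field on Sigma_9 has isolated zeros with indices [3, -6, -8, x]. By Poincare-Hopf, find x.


Poincare-Hopf: sum of indices = chi(M).
chi(Sigma_9) = 2 - 2*9 = -16.
Sum of known indices = -11.
x = chi - (sum known) = -16 - (-11) = -5

-5


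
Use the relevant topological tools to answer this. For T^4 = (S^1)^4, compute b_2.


By the Kunneth formula, b_k(T^n) = C(n,k).
b_2(T^4) = C(4,2).
C(4,2) = 4!/(2!*2!) = 6

6


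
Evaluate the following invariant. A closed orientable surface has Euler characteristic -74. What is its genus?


chi = 2 - 2g for closed orientable surfaces.
-74 = 2 - 2g
2g = 2 - (-74) = 76
g = 38

38


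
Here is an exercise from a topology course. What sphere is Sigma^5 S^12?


Each suspension raises dimension by 1: Sigma S^n = S^{n+1}.
Sigma^5 S^12 = S^{12+5} = S^17

17


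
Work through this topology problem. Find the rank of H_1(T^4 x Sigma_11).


pi_1(A x B) = pi_1(A) x pi_1(B); rank of abelianization = b_1.
b_1(T^4) = 4, b_1(Sigma_11) = 2*11 = 22.
b_1(product) = 4 + 22 = 26

26


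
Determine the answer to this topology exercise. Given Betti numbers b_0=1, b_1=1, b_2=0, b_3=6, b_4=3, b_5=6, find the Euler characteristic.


chi = sum_k (-1)^k b_k.
= (1) + (-1) + (0) + (-6) + (3) + (-6)
= -9

-9


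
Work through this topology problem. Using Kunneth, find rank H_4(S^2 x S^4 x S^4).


Each S^d has Poincare polynomial 1 + t^d.
The product S^2 x S^4 x S^4 has Poincare polynomial prod(1+t^d_i).
Expanding: b_0=1, b_2=1, b_4=2, b_6=2, b_8=1, b_10=1.
b_4 = 2

2


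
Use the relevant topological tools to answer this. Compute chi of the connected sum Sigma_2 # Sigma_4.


chi(Sigma_2) = 2 - 2*2 = -2
chi(Sigma_4) = 2 - 2*4 = -6
For surfaces: chi(A#B) = chi(A) + chi(B) - 2.
chi = -2 + -6 - 2 = -10

-10


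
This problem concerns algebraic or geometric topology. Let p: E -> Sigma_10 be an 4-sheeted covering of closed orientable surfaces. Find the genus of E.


For an n-sheeted cover: chi(E) = n * chi(B).
chi(Sigma_10) = 2 - 2*10 = -18.
chi(E) = 4 * (-18) = -72.
genus(E) = (2 - chi(E))/2 = (2 - (-72))/2 = 74/2 = 37

37


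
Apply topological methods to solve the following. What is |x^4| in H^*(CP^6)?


|x| = 2 in H^*(CP^n).
|x^4| = 4 * |x| = 4 * 2 = 8

8


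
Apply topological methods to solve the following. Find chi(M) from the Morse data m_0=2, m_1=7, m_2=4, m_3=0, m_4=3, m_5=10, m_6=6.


Morse theory: chi(M) = sum_k (-1)^k m_k where m_k = #(index-k critical points).
= (2) + (-7) + (4) + (0) + (3) + (-10) + (6) = -2

-2


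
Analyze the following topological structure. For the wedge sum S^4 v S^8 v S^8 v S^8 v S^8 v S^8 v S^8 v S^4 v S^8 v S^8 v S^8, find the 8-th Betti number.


For a wedge of spheres, H_k (k>0) is free on one generator per sphere of dimension k.
Spheres of dimension 8: count = 9.
b_8 = 9

9


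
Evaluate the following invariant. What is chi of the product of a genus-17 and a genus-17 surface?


chi(Sigma_17) = 2 - 2*17 = -32
chi(Sigma_17) = 2 - 2*17 = -32
chi(product) = (-32) * (-32) = 1024

1024


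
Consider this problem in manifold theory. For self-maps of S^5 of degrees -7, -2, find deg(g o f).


Degree is multiplicative under composition: deg(g o f) = deg(g) * deg(f).
= -2 * -7 = 14

14


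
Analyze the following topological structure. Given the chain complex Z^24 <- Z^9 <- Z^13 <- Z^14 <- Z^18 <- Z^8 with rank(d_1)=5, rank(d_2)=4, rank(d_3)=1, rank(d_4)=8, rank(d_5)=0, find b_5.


rank H_k = rank(ker d_k) - rank(im d_{k+1}).
rank(ker d_5) = rank(C_5) - rank(d_5) = 8 - 0 = 8.
rank(im d_{5+1}) = 0.
rank H_5 = 8 - 0 = 8

8


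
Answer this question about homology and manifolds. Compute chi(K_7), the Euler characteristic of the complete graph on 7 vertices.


K_7: V = 7, E = C(7,2) = 21.
chi = V - E = 7 - 21 = -14

-14


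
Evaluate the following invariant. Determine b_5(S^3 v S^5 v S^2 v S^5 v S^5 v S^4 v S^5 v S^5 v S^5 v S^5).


For a wedge of spheres, H_k (k>0) is free on one generator per sphere of dimension k.
Spheres of dimension 5: count = 7.
b_5 = 7

7


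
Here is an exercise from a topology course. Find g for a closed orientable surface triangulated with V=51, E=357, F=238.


chi = V - E + F = 51 - 357 + 238 = -68
For orientable closed surface: chi = 2 - 2g, so g = (2 - chi)/2.
g = (2 - (-68)) / 2 = 70 / 2 = 35

35


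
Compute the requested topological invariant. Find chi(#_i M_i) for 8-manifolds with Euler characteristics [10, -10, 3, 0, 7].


For n-manifolds: chi(A#B) = chi(A) + chi(B) - chi(S^8).
chi(S^8) = 1 + (-1)^8 = 2.
chi(#) = (sum chi_i) - (5-1)*chi(S^8) = 10 - 4*2 = 2

2


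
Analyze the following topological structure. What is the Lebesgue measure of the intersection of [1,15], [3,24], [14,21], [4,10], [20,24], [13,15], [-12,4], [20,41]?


Intersection = [max(a_i), min(b_i)] = [20, 4].
Since 20 > 4, the intersection is empty.
Length = 0

0


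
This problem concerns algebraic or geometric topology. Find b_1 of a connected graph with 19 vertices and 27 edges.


For a connected graph: rank(pi_1) = b_1 = E - V + 1 = 1 - chi.
chi = V - E = 19 - 27 = -8.
rank = 1 - (-8) = 27 - 19 + 1 = 9

9


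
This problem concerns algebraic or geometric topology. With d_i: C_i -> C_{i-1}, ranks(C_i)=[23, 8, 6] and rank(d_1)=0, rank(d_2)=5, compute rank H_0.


rank H_k = rank(ker d_k) - rank(im d_{k+1}).
rank(ker d_0) = rank(C_0) - rank(d_0) = 23 - 0 = 23.
rank(im d_{0+1}) = 0.
rank H_0 = 23 - 0 = 23

23


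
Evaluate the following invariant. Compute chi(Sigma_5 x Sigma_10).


chi(Sigma_5) = 2 - 2*5 = -8
chi(Sigma_10) = 2 - 2*10 = -18
chi(product) = (-8) * (-18) = 144

144


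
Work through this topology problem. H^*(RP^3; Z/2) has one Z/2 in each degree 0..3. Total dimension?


H^k(RP^3; Z/2) = Z/2 for each 0 <= k <= 3.
Total dimension = 3 + 1 = 4

4


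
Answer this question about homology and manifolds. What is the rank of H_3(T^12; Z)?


By the Kunneth formula, b_k(T^n) = C(n,k).
b_3(T^12) = C(12,3).
C(12,3) = 12!/(3!*9!) = 220

220


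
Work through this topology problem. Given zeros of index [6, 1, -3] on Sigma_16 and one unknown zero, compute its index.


Poincare-Hopf: sum of indices = chi(M).
chi(Sigma_16) = 2 - 2*16 = -30.
Sum of known indices = 4.
x = chi - (sum known) = -30 - (4) = -34

-34


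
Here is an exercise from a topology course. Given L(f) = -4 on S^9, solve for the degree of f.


L(f) = 1 + (-1)^9 deg(f) on S^9.
-4 = 1 + (-1)^9 * deg(f)
(-1)^9 * deg(f) = -5
deg(f) = 5

5


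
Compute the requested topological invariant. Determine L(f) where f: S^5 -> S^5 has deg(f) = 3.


On S^5: L(f) = tr(f_0*) + (-1)^5 tr(f_5*) = 1 + (-1)^5 * deg(f).
L(f) = 1 + (-1)^5 * 3 = 1 + -3 = -2

-2


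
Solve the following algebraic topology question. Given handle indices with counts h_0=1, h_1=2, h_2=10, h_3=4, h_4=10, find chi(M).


Handles of index k contribute (-1)^k to chi (same as CW cells).
chi = (1) + (-2) + (10) + (-4) + (10) = 15

15


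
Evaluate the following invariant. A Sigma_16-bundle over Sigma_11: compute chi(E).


For a fiber bundle F -> E -> B (with CW structure): chi(E) = chi(B) * chi(F).
chi(Sigma_11) = -20, chi(Sigma_16) = -30.
chi(E) = (-20) * (-30) = 600

600


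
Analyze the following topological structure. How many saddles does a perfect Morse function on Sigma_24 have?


A perfect Morse function has m_k = b_k.
For Sigma_24: b_0=1, b_1=2g=48, b_2=1.
Saddles m_1 = 2g = 48

48


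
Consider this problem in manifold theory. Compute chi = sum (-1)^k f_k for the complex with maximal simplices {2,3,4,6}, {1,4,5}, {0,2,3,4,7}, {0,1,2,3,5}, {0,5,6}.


Enumerate all faces; f-vector: f_0=8, f_1=24, f_2=24, f_3=11, f_4=2.
chi = sum (-1)^k f_k = -1

-1


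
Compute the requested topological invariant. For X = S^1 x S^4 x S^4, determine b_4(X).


Each S^d has Poincare polynomial 1 + t^d.
The product S^1 x S^4 x S^4 has Poincare polynomial prod(1+t^d_i).
Expanding: b_0=1, b_1=1, b_4=2, b_5=2, b_8=1, b_9=1.
b_4 = 2

2


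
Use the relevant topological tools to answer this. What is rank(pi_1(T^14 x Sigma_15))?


pi_1(A x B) = pi_1(A) x pi_1(B); rank of abelianization = b_1.
b_1(T^14) = 14, b_1(Sigma_15) = 2*15 = 30.
b_1(product) = 14 + 30 = 44

44


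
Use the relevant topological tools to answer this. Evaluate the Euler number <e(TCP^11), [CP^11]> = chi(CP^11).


For any closed oriented manifold, <e(TM),[M]> = chi(M).
chi(CP^11) = 11+1 = 12

12


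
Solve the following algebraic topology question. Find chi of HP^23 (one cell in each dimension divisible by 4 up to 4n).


HP^23 has one cell in each dimension 0, 4, ..., 4*23 (23+1 cells, all even-dim).
chi = 23 + 1 = 24

24


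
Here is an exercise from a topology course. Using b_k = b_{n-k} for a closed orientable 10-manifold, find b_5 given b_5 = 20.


Poincare duality for closed orientable n-manifolds: b_k = b_{n-k}.
Here n = 10, so b_5 = b_5 = 20

20


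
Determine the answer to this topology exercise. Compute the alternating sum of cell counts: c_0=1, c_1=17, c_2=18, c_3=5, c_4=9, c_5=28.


chi = sum_k (-1)^k c_k.
= (-1)^0*1 + (-1)^1*17 + (-1)^2*18 + (-1)^3*5 + (-1)^4*9 + (-1)^5*28
= (1) + (-17) + (18) + (-5) + (9) + (-28)
= -22

-22


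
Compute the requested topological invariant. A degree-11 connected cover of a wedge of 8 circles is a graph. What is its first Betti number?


Nielsen-Schreier: an index-n subgroup of F_r is free of rank 1 + n(r-1).
Equivalently: chi(cover) = n*chi(base); chi(vee_r S^1) = 1 - 8 = -7.
chi(E) = 11*(-7) = -77; rank = 1 - chi(E) = 1 - (-77) = 78.
rank = 1 + 11*(8-1) = 1 + 77 = 78

78


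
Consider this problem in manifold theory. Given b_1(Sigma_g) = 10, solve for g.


For a closed orientable surface: b_1 = 2g.
10 = 2g
g = 10 / 2 = 5

5


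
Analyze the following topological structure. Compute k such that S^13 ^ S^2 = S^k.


S^m ^ S^n = S^{m+n}.
k = 13 + 2 = 15

15


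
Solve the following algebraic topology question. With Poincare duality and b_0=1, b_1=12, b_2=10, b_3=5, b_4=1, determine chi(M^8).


By Poincare duality b_k = b_{8-k}, so full Betti numbers: b_0=1, b_1=12, b_2=10, b_3=5, b_4=1, b_5=5, b_6=10, b_7=12, b_8=1.
chi = sum (-1)^k b_k = -11

-11


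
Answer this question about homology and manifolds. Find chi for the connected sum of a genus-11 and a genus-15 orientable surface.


chi(Sigma_11) = 2 - 2*11 = -20
chi(Sigma_15) = 2 - 2*15 = -28
For surfaces: chi(A#B) = chi(A) + chi(B) - 2.
chi = -20 + -28 - 2 = -50

-50


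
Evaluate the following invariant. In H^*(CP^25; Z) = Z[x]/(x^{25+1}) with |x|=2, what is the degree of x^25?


|x| = 2 in H^*(CP^n).
|x^25| = 25 * |x| = 25 * 2 = 50

50


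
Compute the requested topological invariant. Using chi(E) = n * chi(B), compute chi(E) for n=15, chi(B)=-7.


For a finite covering: chi(E) = (number of sheets) * chi(B).
chi(E) = 15 * (-7) = -105

-105


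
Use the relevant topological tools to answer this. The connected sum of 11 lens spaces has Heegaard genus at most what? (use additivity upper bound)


Heegaard genus satisfies g(A#B) <= g(A) + g(B).
Each lens space has g = 1.
Upper bound: 11 * 1 = 11

11


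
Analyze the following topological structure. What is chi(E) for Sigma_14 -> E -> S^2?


chi(S^2) = 2 (n even), chi(Sigma_14) = 2 - 2*14 = -26.
chi(E) = 2 * (-26) = -52

-52


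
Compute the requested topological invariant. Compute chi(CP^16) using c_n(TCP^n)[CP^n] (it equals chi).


For any closed oriented manifold, <e(TM),[M]> = chi(M).
chi(CP^16) = 16+1 = 17

17


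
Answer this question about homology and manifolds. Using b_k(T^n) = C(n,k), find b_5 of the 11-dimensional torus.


By the Kunneth formula, b_k(T^n) = C(n,k).
b_5(T^11) = C(11,5).
C(11,5) = 11!/(5!*6!) = 462

462


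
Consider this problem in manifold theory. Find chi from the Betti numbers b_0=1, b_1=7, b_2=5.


chi = sum_k (-1)^k b_k.
= (1) + (-7) + (5)
= -1

-1


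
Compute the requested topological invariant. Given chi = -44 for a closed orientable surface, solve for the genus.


chi = 2 - 2g for closed orientable surfaces.
-44 = 2 - 2g
2g = 2 - (-44) = 46
g = 23

23


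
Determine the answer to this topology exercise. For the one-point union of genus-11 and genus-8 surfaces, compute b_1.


For a wedge: H_1(A v B) = H_1(A) + H_1(B).
b_1(Sigma_11) = 22, b_1(Sigma_8) = 16.
b_1 = 22 + 16 = 38

38


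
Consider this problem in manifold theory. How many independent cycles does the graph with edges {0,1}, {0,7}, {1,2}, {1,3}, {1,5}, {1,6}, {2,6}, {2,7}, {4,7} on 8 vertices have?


b_1 = E - V + (number of components).
E = 9, V = 8, components = 1.
b_1 = 9 - 8 + 1 = 2

2


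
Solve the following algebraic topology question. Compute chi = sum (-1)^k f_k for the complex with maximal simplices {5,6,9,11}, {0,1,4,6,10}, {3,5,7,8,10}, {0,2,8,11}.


Enumerate all faces; f-vector: f_0=12, f_1=32, f_2=28, f_3=12, f_4=2.
chi = sum (-1)^k f_k = -2

-2


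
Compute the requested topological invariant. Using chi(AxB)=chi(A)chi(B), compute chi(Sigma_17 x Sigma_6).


chi(Sigma_17) = 2 - 2*17 = -32
chi(Sigma_6) = 2 - 2*6 = -10
chi(product) = (-32) * (-10) = 320

320


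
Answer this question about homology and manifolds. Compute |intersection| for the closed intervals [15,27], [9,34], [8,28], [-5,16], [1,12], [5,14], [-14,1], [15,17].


Intersection = [max(a_i), min(b_i)] = [15, 1].
Since 15 > 1, the intersection is empty.
Length = 0

0


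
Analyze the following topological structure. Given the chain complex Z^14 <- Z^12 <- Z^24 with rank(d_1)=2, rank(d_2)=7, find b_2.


rank H_k = rank(ker d_k) - rank(im d_{k+1}).
rank(ker d_2) = rank(C_2) - rank(d_2) = 24 - 7 = 17.
rank(im d_{2+1}) = 0.
rank H_2 = 17 - 0 = 17

17


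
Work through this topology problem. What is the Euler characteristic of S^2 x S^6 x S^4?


chi is multiplicative: chi(X x Y) = chi(X) chi(Y).
Each even-dim sphere has chi = 2. There are 3 factors.
chi = 2^3 = 8

8


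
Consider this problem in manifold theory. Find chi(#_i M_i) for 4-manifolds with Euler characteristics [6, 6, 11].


For n-manifolds: chi(A#B) = chi(A) + chi(B) - chi(S^4).
chi(S^4) = 1 + (-1)^4 = 2.
chi(#) = (sum chi_i) - (3-1)*chi(S^4) = 23 - 2*2 = 19

19


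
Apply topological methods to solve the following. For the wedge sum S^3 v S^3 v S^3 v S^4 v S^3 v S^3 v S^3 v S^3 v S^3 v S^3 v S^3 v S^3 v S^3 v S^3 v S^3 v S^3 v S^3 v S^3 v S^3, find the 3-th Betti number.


For a wedge of spheres, H_k (k>0) is free on one generator per sphere of dimension k.
Spheres of dimension 3: count = 18.
b_3 = 18

18


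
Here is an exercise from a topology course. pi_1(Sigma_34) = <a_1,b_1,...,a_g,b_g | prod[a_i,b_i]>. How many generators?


Standard presentation: pi_1(Sigma_g) = <a_1,b_1,...,a_g,b_g | [a_1,b_1]...[a_g,b_g] = 1>.
Number of generators = 2g = 2*34 = 68

68


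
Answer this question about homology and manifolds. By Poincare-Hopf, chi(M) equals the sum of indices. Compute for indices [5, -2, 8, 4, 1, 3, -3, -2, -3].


Poincare-Hopf: chi(M) = sum of indices of zeros.
chi = (5) + (-2) + (8) + (4) + (1) + (3) + (-3) + (-2) + (-3) = 11

11


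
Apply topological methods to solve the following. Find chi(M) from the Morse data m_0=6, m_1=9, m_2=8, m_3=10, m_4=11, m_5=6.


Morse theory: chi(M) = sum_k (-1)^k m_k where m_k = #(index-k critical points).
= (6) + (-9) + (8) + (-10) + (11) + (-6) = 0

0


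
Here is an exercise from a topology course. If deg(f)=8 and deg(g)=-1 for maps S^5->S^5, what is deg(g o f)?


Degree is multiplicative under composition: deg(g o f) = deg(g) * deg(f).
= -1 * 8 = -8

-8


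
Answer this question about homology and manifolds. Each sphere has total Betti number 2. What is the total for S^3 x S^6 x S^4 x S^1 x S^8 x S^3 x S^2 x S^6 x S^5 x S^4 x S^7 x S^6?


Total Betti number is multiplicative under products.
Each S^d (d>=1) has total Betti number 2.
There are 12 sphere factors.
Total = 2^12 = 4096

4096


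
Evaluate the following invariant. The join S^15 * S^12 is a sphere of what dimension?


Join of spheres: S^m * S^n = S^{m+n+1}.
dim = 15 + 12 + 1 = 28

28


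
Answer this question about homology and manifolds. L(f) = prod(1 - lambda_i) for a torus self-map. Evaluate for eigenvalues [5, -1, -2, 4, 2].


For a torus self-map: L(f) = det(I - A) where A acts on H_1.
L(f) = (1-5) * (1--1) * (1--2) * (1-4) * (1-2) = -4 * 2 * 3 * -3 * -1 = -72

-72


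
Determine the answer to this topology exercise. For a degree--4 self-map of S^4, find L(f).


On S^4: L(f) = tr(f_0*) + (-1)^4 tr(f_4*) = 1 + (-1)^4 * deg(f).
L(f) = 1 + (-1)^4 * -4 = 1 + -4 = -3

-3


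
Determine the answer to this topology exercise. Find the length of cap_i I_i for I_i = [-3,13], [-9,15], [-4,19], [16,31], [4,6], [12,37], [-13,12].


Intersection = [max(a_i), min(b_i)] = [16, 6].
Since 16 > 6, the intersection is empty.
Length = 0

0


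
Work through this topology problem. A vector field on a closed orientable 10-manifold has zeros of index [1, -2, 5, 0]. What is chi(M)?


Poincare-Hopf: chi(M) = sum of indices of zeros.
chi = (1) + (-2) + (5) + (0) = 4

4


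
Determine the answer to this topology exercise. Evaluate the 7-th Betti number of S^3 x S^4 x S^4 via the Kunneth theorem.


Each S^d has Poincare polynomial 1 + t^d.
The product S^3 x S^4 x S^4 has Poincare polynomial prod(1+t^d_i).
Expanding: b_0=1, b_3=1, b_4=2, b_7=2, b_8=1, b_11=1.
b_7 = 2

2


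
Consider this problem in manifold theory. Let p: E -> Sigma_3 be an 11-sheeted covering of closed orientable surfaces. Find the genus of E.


For an n-sheeted cover: chi(E) = n * chi(B).
chi(Sigma_3) = 2 - 2*3 = -4.
chi(E) = 11 * (-4) = -44.
genus(E) = (2 - chi(E))/2 = (2 - (-44))/2 = 46/2 = 23

23


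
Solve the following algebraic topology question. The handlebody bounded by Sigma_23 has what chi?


A genus-g handlebody deformation retracts to a wedge of g circles.
chi(vee_g S^1) = 1 - g.
chi(H_23) = 1 - 23 = -22

-22


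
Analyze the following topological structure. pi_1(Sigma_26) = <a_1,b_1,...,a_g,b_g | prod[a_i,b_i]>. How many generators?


Standard presentation: pi_1(Sigma_g) = <a_1,b_1,...,a_g,b_g | [a_1,b_1]...[a_g,b_g] = 1>.
Number of generators = 2g = 2*26 = 52

52


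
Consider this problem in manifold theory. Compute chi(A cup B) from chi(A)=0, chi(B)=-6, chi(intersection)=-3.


chi(A cup B) = chi(A) + chi(B) - chi(A cap B)
= 0 + (-6) - (-3)
= -3

-3


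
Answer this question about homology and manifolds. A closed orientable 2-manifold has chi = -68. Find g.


chi = 2 - 2g for closed orientable surfaces.
-68 = 2 - 2g
2g = 2 - (-68) = 70
g = 35

35


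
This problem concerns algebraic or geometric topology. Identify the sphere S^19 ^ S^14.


S^m ^ S^n = S^{m+n}.
k = 19 + 14 = 33

33


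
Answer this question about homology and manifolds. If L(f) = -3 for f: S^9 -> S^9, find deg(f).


L(f) = 1 + (-1)^9 deg(f) on S^9.
-3 = 1 + (-1)^9 * deg(f)
(-1)^9 * deg(f) = -4
deg(f) = 4

4


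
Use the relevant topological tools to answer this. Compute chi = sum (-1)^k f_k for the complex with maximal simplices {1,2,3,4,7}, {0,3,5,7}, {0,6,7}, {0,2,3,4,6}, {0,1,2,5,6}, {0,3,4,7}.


Enumerate all faces; f-vector: f_0=8, f_1=27, f_2=34, f_3=17, f_4=3.
chi = sum (-1)^k f_k = 1

1


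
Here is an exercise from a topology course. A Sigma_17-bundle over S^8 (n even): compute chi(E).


chi(S^8) = 2 (n even), chi(Sigma_17) = 2 - 2*17 = -32.
chi(E) = 2 * (-32) = -64

-64


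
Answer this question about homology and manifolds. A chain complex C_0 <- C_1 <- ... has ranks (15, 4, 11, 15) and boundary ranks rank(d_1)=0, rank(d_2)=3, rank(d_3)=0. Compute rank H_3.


rank H_k = rank(ker d_k) - rank(im d_{k+1}).
rank(ker d_3) = rank(C_3) - rank(d_3) = 15 - 0 = 15.
rank(im d_{3+1}) = 0.
rank H_3 = 15 - 0 = 15

15


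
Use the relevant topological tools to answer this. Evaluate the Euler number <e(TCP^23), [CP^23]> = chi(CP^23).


For any closed oriented manifold, <e(TM),[M]> = chi(M).
chi(CP^23) = 23+1 = 24

24


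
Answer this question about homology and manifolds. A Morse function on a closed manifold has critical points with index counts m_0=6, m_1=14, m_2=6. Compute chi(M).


Morse theory: chi(M) = sum_k (-1)^k m_k where m_k = #(index-k critical points).
= (6) + (-14) + (6) = -2

-2


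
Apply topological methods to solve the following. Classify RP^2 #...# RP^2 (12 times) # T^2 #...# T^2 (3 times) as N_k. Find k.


Since a >= 1, the sum is non-orientable; each T^2 can be replaced by RP^2 # RP^2 (since T^2#RP^2 = 3RP^2).
Total crosscaps k = 12 + 2*3 = 18.
Check via chi: chi = 12*1 + 3*0 - (12+3-1)*2 = -16 = 2 - k = -16. Consistent.

18


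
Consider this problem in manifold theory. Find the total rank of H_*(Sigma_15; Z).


For Sigma_15: b_0 = 1, b_1 = 2g = 30, b_2 = 1.
Total = 1 + 30 + 1 = 32

32


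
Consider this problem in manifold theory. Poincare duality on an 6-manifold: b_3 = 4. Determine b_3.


Poincare duality for closed orientable n-manifolds: b_k = b_{n-k}.
Here n = 6, so b_3 = b_3 = 4

4


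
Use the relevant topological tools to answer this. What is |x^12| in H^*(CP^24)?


|x| = 2 in H^*(CP^n).
|x^12| = 12 * |x| = 12 * 2 = 24

24


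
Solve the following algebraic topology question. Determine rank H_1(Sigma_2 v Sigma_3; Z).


For a wedge: H_1(A v B) = H_1(A) + H_1(B).
b_1(Sigma_2) = 4, b_1(Sigma_3) = 6.
b_1 = 4 + 6 = 10

10


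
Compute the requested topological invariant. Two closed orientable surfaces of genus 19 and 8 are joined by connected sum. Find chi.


chi(Sigma_19) = 2 - 2*19 = -36
chi(Sigma_8) = 2 - 2*8 = -14
For surfaces: chi(A#B) = chi(A) + chi(B) - 2.
chi = -36 + -14 - 2 = -52

-52


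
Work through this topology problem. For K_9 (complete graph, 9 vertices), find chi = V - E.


K_9: V = 9, E = C(9,2) = 36.
chi = V - E = 9 - 36 = -27

-27


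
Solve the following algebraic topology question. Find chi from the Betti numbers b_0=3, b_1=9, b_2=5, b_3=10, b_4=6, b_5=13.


chi = sum_k (-1)^k b_k.
= (3) + (-9) + (5) + (-10) + (6) + (-13)
= -18

-18


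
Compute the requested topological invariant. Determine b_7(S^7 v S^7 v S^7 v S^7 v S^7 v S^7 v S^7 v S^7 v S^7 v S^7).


For a wedge of spheres, H_k (k>0) is free on one generator per sphere of dimension k.
Spheres of dimension 7: count = 10.
b_7 = 10

10


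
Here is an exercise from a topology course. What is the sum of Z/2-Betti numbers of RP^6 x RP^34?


dim H^*(RP^n; Z/2) = n+1 (one Z/2 in each degree 0..n).
Total Betti number is multiplicative.
Total = (6+1) * (34+1) = 7 * 35 = 245

245


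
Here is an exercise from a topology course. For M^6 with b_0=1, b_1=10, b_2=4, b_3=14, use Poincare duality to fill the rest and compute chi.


By Poincare duality b_k = b_{6-k}, so full Betti numbers: b_0=1, b_1=10, b_2=4, b_3=14, b_4=4, b_5=10, b_6=1.
chi = sum (-1)^k b_k = -24

-24


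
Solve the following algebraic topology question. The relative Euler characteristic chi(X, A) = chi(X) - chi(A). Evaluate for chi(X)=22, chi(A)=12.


Relative Euler characteristic: chi(X, A) = chi(X) - chi(A).
= 22 - (12) = 10

10


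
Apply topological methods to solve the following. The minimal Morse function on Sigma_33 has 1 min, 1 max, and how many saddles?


A perfect Morse function has m_k = b_k.
For Sigma_33: b_0=1, b_1=2g=66, b_2=1.
Saddles m_1 = 2g = 66

66


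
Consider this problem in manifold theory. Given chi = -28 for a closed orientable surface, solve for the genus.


chi = 2 - 2g for closed orientable surfaces.
-28 = 2 - 2g
2g = 2 - (-28) = 30
g = 15

15


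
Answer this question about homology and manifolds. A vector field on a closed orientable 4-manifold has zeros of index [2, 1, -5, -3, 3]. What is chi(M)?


Poincare-Hopf: chi(M) = sum of indices of zeros.
chi = (2) + (1) + (-5) + (-3) + (3) = -2

-2


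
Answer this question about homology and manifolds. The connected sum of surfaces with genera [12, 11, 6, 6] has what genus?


Genus is additive under connected sum of orientable surfaces.
g = 12 + 11 + 6 + 6 = 35

35


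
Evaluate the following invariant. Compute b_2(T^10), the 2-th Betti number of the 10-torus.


By the Kunneth formula, b_k(T^n) = C(n,k).
b_2(T^10) = C(10,2).
C(10,2) = 10!/(2!*8!) = 45

45


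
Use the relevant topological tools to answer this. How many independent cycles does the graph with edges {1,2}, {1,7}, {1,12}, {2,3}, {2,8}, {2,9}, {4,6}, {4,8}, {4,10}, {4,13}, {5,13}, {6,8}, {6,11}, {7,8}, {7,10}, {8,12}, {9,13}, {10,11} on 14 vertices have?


b_1 = E - V + (number of components).
E = 18, V = 14, components = 2.
b_1 = 18 - 14 + 2 = 6

6


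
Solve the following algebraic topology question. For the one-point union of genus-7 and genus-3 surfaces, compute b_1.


For a wedge: H_1(A v B) = H_1(A) + H_1(B).
b_1(Sigma_7) = 14, b_1(Sigma_3) = 6.
b_1 = 14 + 6 = 20

20


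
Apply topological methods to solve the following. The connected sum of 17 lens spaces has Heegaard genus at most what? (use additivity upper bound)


Heegaard genus satisfies g(A#B) <= g(A) + g(B).
Each lens space has g = 1.
Upper bound: 17 * 1 = 17

17


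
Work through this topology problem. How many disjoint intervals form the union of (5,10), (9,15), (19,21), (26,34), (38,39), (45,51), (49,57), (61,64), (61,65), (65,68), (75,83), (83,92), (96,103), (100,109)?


Sort and merge overlapping open intervals.
Merged: (5,15), (19,21), (26,34), (38,39), (45,57), (61,65), (65,68), (75,83), (83,92), (96,109).
Number of components = 10

10


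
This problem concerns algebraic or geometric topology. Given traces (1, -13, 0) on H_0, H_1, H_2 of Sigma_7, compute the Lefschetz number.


L(f) = tr(f_0*) - tr(f_1*) + tr(f_2*).
= 1 - (-13) + (0)
= 14

14


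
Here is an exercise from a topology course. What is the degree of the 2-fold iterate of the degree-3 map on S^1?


deg(f) = 3. Degree is multiplicative: deg(f^2) = (deg f)^2.
deg(f^2) = (3)^2 = 9

9


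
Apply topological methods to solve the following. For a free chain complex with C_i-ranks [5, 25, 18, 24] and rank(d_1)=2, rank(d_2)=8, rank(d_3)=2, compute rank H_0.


rank H_k = rank(ker d_k) - rank(im d_{k+1}).
rank(ker d_0) = rank(C_0) - rank(d_0) = 5 - 0 = 5.
rank(im d_{0+1}) = 2.
rank H_0 = 5 - 2 = 3

3


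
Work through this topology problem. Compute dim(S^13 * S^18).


Join of spheres: S^m * S^n = S^{m+n+1}.
dim = 13 + 18 + 1 = 32

32


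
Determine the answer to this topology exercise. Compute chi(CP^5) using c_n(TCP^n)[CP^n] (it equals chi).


For any closed oriented manifold, <e(TM),[M]> = chi(M).
chi(CP^5) = 5+1 = 6

6


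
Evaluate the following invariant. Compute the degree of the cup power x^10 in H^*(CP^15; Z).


|x| = 2 in H^*(CP^n).
|x^10| = 10 * |x| = 10 * 2 = 20

20


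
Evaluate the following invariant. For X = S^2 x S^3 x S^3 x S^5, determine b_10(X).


Each S^d has Poincare polynomial 1 + t^d.
The product S^2 x S^3 x S^3 x S^5 has Poincare polynomial prod(1+t^d_i).
Expanding: b_0=1, b_2=1, b_3=2, b_5=3, b_6=1, b_7=1, b_8=3, b_10=2, b_11=1, b_13=1.
b_10 = 2

2


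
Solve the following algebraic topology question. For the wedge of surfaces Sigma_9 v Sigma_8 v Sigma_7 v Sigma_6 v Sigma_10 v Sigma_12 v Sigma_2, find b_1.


For a wedge X v Y: reduced H_k(X v Y) = H_k(X) + H_k(Y).
Each Sigma_g contributes b_1 = 2g.
b_1 = 18 + 16 + 14 + 12 + 20 + 24 + 4 = 108

108


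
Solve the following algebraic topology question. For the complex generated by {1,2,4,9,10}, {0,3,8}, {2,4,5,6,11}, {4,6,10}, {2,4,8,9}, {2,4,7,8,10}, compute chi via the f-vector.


Enumerate all faces; f-vector: f_0=12, f_1=31, f_2=33, f_3=16, f_4=3.
chi = sum (-1)^k f_k = 1

1


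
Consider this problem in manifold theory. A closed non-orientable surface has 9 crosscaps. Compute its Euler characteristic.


For a non-orientable closed surface with k crosscaps: chi = 2 - k.
Here k = 9.
chi = 2 - 9 = -7

-7


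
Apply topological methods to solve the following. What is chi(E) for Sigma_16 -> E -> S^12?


chi(S^12) = 2 (n even), chi(Sigma_16) = 2 - 2*16 = -30.
chi(E) = 2 * (-30) = -60

-60


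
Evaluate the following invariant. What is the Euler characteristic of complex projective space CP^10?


CP^10 has one cell in each even dimension 0, 2, ..., 2*10 (10+1 cells total).
All cells are even-dimensional, so chi = number of cells.
chi = 10 + 1 = 11

11


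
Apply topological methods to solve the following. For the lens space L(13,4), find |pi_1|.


pi_1(L(p,q)) = Z/pZ for any q coprime to p.
|pi_1(L(13,4))| = 13

13


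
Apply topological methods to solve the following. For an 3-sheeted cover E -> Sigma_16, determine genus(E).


For an n-sheeted cover: chi(E) = n * chi(B).
chi(Sigma_16) = 2 - 2*16 = -30.
chi(E) = 3 * (-30) = -90.
genus(E) = (2 - chi(E))/2 = (2 - (-90))/2 = 92/2 = 46

46


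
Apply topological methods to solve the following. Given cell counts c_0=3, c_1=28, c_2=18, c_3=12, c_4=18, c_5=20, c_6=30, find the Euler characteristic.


chi = sum_k (-1)^k c_k.
= (-1)^0*3 + (-1)^1*28 + (-1)^2*18 + (-1)^3*12 + (-1)^4*18 + (-1)^5*20 + (-1)^6*30
= (3) + (-28) + (18) + (-12) + (18) + (-20) + (30)
= 9

9


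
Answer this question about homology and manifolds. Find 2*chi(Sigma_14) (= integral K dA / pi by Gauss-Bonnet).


Gauss-Bonnet: integral K dA = 2*pi*chi(M).
chi(Sigma_14) = 2 - 2*14 = -26.
(integral K dA)/pi = 2*chi = 2*(-26) = -52

-52


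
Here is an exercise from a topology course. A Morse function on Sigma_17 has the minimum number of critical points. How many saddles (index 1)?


A perfect Morse function has m_k = b_k.
For Sigma_17: b_0=1, b_1=2g=34, b_2=1.
Saddles m_1 = 2g = 34

34
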